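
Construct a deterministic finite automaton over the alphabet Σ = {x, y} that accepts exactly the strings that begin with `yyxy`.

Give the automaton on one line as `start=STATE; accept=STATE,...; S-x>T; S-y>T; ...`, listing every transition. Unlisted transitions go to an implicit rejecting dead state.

Walk along `yyxy` while the input agrees: from q0 take `y` to q1, and so on. Any deviation drops to the rejecting sink q5. Once q4 is reached the prefix is confirmed and every continuation is accepted.
6 states suffice.
        x   y  
>  q0   q5  q1 
   q1   q5  q2 
   q2   q3  q5 
   q3   q5  q4 
 * q4   q4  q4 
   q5   q5  q5 
(> = start, * = accepting)

start=q0; accept=q4; q0-x>q5; q0-y>q1; q1-x>q5; q1-y>q2; q2-x>q3; q2-y>q5; q3-x>q5; q3-y>q4; q4-x>q4; q4-y>q4; q5-x>q5; q5-y>q5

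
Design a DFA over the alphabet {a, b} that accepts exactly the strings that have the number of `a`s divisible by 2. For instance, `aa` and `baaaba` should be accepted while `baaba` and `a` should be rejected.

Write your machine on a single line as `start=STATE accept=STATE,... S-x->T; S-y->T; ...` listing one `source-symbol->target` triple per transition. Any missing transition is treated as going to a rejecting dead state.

start=S0; accept=S0; S0-a->S1; S0-b->S0; S1-a->S0; S1-b->S1

The only thing that matters is how many `a`s have appeared, reduced mod 2. Use one state per residue: S0 for 0, …, S1 for 1. Reading `a` moves to the next residue; anything else stays put. S0 is accepting.
        a   b  
>* S0   S1  S0 
   S1   S0  S1 
(> = start, * = accepting)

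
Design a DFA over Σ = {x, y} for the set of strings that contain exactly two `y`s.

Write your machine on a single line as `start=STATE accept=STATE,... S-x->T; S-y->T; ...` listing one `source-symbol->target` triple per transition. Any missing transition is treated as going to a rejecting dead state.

start=q0; accept=q2; q0-x->q0; q0-y->q1; q1-x->q1; q1-y->q2; q2-x->q2; q2-y->q3; q3-x->q3; q3-y->q3

Count `y`s, saturating at 3: states q0 through q2 mean 0 through 2 `y`s seen; q3 means more than 2. Each `y` increments (capped at q3); other symbols loop. Accept from {q2}.
        x   y  
>  q0   q0  q1 
   q1   q1  q2 
 * q2   q2  q3 
   q3   q3  q3 
(> = start, * = accepting)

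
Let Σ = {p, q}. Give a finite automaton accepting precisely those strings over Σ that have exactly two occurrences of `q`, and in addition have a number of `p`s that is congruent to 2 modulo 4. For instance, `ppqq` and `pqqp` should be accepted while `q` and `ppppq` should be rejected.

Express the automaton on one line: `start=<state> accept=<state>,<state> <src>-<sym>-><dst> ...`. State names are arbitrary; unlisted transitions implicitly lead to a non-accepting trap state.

start=A accept=L A-p->B A-q->C B-p->D B-q->E C-p->E C-q->F D-p->G D-q->H E-p->H E-q->I F-p->I F-q->J G-p->A G-q->K H-p->K H-q->L I-p->L I-q->J J-p->J J-q->J K-p->C K-q->M L-p->M L-q->J M-p->F M-q->J

Run two small machines in parallel and take their product. One (4 states) tracks the count of `q`s, saturating at 3; the other (4 states) tracks the count of `p`s modulo 4. Each combined state is a pair, one component from each; accept when both components accept. Equivalent product states are then merged.
A 13-state machine:
       p  q 
>  A   B  C 
   B   D  E 
   C   E  F 
   D   G  H 
   E   H  I 
   F   I  J 
   G   A  K 
   H   K  L 
   I   L  J 
   J   J  J 
   K   C  M 
 * L   M  J 
   M   F  J 
(> = start, * = accepting)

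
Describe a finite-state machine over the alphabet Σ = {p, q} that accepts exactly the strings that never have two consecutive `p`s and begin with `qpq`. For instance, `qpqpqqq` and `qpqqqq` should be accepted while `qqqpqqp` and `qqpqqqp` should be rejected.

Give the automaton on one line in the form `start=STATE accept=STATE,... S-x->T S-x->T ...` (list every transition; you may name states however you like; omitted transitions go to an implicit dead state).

start=S0 accept=S6,S7 S0-p->S1 S0-q->S2 S1-p->S3 S1-q->S4 S2-p->S5 S2-q->S4 S3-p->S3 S3-q->S3 S4-p->S1 S4-q->S4 S5-p->S3 S5-q->S6 S6-p->S7 S6-q->S6 S7-p->S8 S7-q->S6 S8-p->S8 S8-q->S8

Handle the two conditions separately and then intersect. The first has 3 states tracking partial matches of the forbidden pattern `pp`; the second has 5 states tracking whether the input so far still matches the prefix `qpq`. A product state is a pair (one from each), accepting exactly when both do.
With 9 states:
        p   q  
>  S0   S1  S2 
   S1   S3  S4 
   S2   S5  S4 
   S3   S3  S3 
   S4   S1  S4 
   S5   S3  S6 
 * S6   S7  S6 
 * S7   S8  S6 
   S8   S8  S8 
(> = start, * = accepting)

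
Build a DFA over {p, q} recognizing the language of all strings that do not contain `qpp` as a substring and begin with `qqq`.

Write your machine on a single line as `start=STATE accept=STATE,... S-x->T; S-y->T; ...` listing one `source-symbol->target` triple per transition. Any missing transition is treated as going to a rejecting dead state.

Handle the two conditions separately and then intersect. One (4 states) tracks partial matches of the forbidden pattern `qpp`; the other (5 states) tracks whether the input so far still matches the prefix `qqq`. Each combined state is a pair, one component from each; accept when both components accept.
10 states suffice.
       p  q 
>  A   B  C 
   B   B  D 
   C   E  F 
   D   E  D 
   E   G  D 
   F   E  H 
   G   G  G 
 * H   I  H 
 * I   J  H 
   J   J  J 
(> = start, * = accepting)

start=A; accept=H,I; A-p->B; A-q->C; B-p->B; B-q->D; C-p->E; C-q->F; D-p->E; D-q->D; E-p->G; E-q->D; F-p->E; F-q->H; G-p->G; G-q->G; H-p->I; H-q->H; I-p->J; I-q->H; J-p->J; J-q->J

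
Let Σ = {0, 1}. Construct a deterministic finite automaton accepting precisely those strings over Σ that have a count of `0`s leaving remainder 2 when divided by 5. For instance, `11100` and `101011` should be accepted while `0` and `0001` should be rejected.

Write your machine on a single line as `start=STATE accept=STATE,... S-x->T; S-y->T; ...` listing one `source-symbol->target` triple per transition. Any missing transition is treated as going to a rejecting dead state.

The only thing that matters is how many `0`s have appeared, reduced mod 5. Use one state per residue: A for 0, …, E for 4. Reading `0` moves to the next residue; anything else stays put. C is accepting.
With 5 states:
       0  1 
>  A   B  A 
   B   C  B 
 * C   D  C 
   D   E  D 
   E   A  E 
(> = start, * = accepting)

start=A; accept=C; A-0->B; A-1->A; B-0->C; B-1->B; C-0->D; C-1->C; D-0->E; D-1->D; E-0->A; E-1->E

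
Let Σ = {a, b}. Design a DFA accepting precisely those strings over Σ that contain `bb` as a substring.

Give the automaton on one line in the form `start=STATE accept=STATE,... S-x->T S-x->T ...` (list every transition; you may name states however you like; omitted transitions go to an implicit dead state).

States q0..q1 record the length of the longest prefix of `bb` that matches the current input suffix. Reaching q2 means `bb` has been seen, and we stay there forever. Accept from q2.
A 3-state machine:
        a   b  
>  q0   q0  q1 
   q1   q0  q2 
 * q2   q2  q2 
(> = start, * = accepting)

start=q0 accept=q2 q0-a->q0 q0-b->q1 q1-a->q0 q1-b->q2 q2-a->q2 q2-b->q2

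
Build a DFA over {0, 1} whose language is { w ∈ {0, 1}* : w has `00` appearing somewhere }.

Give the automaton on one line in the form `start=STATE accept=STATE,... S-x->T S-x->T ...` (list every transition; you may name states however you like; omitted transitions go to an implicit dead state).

start=s0 accept=s2 s0-0->s1 s0-1->s0 s1-0->s2 s1-1->s0 s2-0->s2 s2-1->s2

States s0..s1 record the length of the longest prefix of `00` that matches the current input suffix. Reaching s2 means `00` has been seen, and we stay there forever. Accept from s2.
A 3-state machine:
        0   1  
>  s0   s1  s0 
   s1   s2  s0 
 * s2   s2  s2 
(> = start, * = accepting)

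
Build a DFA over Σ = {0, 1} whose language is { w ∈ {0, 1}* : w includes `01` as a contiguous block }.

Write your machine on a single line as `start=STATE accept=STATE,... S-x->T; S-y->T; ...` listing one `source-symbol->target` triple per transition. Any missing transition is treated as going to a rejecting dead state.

Track how much of `01` has been matched so far: state q0 is no progress, q2 is the absorbing accept state reached once `01` has occurred. Intermediate states record partial matches; on a mismatch, fall back to the longest reusable overlap.
3 states suffice.
        0   1  
>  q0   q1  q0 
   q1   q1  q2 
 * q2   q2  q2 
(> = start, * = accepting)

start=q0; accept=q2; q0-0->q1; q0-1->q0; q1-0->q1; q1-1->q2; q2-0->q2; q2-1->q2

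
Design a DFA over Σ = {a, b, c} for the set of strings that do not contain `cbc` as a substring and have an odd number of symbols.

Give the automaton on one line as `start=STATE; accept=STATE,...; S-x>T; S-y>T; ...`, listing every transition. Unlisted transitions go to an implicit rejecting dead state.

start=q0; accept=q1,q2,q5; q0-a>q1; q0-b>q1; q0-c>q2; q1-a>q0; q1-b>q0; q1-c>q3; q2-a>q0; q2-b>q4; q2-c>q3; q3-a>q1; q3-b>q5; q3-c>q2; q4-a>q1; q4-b>q1; q4-c>q6; q5-a>q0; q5-b>q0; q5-c>q7; q6-a>q7; q6-b>q7; q6-c>q7; q7-a>q6; q7-b>q6; q7-c>q6

Build one automaton per condition and run them in lockstep. The first has 4 states tracking partial matches of the forbidden pattern `cbc`; the second has 2 states tracking the input length modulo 2. A product state is a pair (one from each), accepting exactly when both do.
An 8-state machine:
        a   b   c  
>  q0   q1  q1  q2 
 * q1   q0  q0  q3 
 * q2   q0  q4  q3 
   q3   q1  q5  q2 
   q4   q1  q1  q6 
 * q5   q0  q0  q7 
   q6   q7  q7  q7 
   q7   q6  q6  q6 
(> = start, * = accepting)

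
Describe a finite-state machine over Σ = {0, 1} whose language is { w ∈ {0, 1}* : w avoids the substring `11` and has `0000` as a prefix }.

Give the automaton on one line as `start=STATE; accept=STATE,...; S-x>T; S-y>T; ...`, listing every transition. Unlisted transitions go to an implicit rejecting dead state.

Run two small machines in parallel and take their product. The first has 3 states tracking partial matches of the forbidden pattern `11`; the second has 6 states tracking whether the input so far still matches the prefix `0000`. A product state is a pair (one from each), accepting exactly when both do.
With 10 states:
        0   1  
>  s0   s1  s2 
   s1   s3  s2 
   s2   s4  s5 
   s3   s6  s2 
   s4   s4  s2 
   s5   s5  s5 
   s6   s7  s2 
 * s7   s7  s8 
 * s8   s7  s9 
   s9   s9  s9 
(> = start, * = accepting)

start=s0; accept=s7,s8; s0-0>s1; s0-1>s2; s1-0>s3; s1-1>s2; s2-0>s4; s2-1>s5; s3-0>s6; s3-1>s2; s4-0>s4; s4-1>s2; s5-0>s5; s5-1>s5; s6-0>s7; s6-1>s2; s7-0>s7; s7-1>s8; s8-0>s7; s8-1>s9; s9-0>s9; s9-1>s9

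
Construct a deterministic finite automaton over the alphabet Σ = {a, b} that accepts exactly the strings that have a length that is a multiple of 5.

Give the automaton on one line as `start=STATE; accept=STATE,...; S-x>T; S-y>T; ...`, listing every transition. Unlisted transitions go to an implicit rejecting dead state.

start=q0; accept=q0; q0-a>q1; q0-b>q1; q1-a>q2; q1-b>q2; q2-a>q3; q2-b>q3; q3-a>q4; q3-b>q4; q4-a>q0; q4-b>q0

Count input length modulo 5: every symbol advances one step around the cycle q0 → q1 → q2 → q3 → q4 → q0. Accept at q0.
A 5-state machine:
        a   b  
>* q0   q1  q1 
   q1   q2  q2 
   q2   q3  q3 
   q3   q4  q4 
   q4   q0  q0 
(> = start, * = accepting)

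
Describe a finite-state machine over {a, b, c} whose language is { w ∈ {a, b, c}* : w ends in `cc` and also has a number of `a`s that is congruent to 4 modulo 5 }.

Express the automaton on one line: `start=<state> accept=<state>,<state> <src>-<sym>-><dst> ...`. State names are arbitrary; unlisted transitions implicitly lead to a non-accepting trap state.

Handle the two conditions separately and then intersect. The first has 3 states tracking how much of the suffix `cc` has currently been matched; the second has 5 states tracking the count of `a`s modulo 5. A product state is a pair (one from each), accepting exactly when both do.
A 15-state machine:
          a    b    c  
>  S0     S1   S0   S2 
   S1     S3   S1   S4 
   S2     S1   S0   S5 
   S3     S6   S3   S7 
   S4     S3   S1   S8 
   S5     S1   S0   S5 
   S6     S9   S6  S10 
   S7     S6   S3  S11 
   S8     S3   S1   S8 
   S9     S0   S9  S12 
   S10    S9   S6  S13 
   S11    S6   S3  S11 
   S12    S0   S9  S14 
   S13    S9   S6  S13 
 * S14    S0   S9  S14 
(> = start, * = accepting)

start=S0 accept=S14 S0-a->S1 S0-b->S0 S0-c->S2 S1-a->S3 S1-b->S1 S1-c->S4 S2-a->S1 S2-b->S0 S2-c->S5 S3-a->S6 S3-b->S3 S3-c->S7 S4-a->S3 S4-b->S1 S4-c->S8 S5-a->S1 S5-b->S0 S5-c->S5 S6-a->S9 S6-b->S6 S6-c->S10 S7-a->S6 S7-b->S3 S7-c->S11 S8-a->S3 S8-b->S1 S8-c->S8 S9-a->S0 S9-b->S9 S9-c->S12 S10-a->S9 S10-b->S6 S10-c->S13 S11-a->S6 S11-b->S3 S11-c->S11 S12-a->S0 S12-b->S9 S12-c->S14 S13-a->S9 S13-b->S6 S13-c->S13 S14-a->S0 S14-b->S9 S14-c->S14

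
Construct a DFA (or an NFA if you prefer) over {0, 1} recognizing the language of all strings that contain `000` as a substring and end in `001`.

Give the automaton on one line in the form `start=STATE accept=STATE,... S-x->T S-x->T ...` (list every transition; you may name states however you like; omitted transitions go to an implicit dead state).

Build one automaton per condition and run them in lockstep. One (4 states) tracks whether and how much of `000` has been seen; the other (4 states) tracks how much of the suffix `001` has currently been matched. Each combined state is a pair, one component from each; accept when both components accept.
        0   1  
>  s0   s1  s0 
   s1   s2  s0 
   s2   s3  s4 
   s3   s3  s5 
   s4   s1  s0 
 * s5   s6  s7 
   s6   s3  s7 
   s7   s6  s7 
(> = start, * = accepting)

start=s0 accept=s5 s0-0->s1 s0-1->s0 s1-0->s2 s1-1->s0 s2-0->s3 s2-1->s4 s3-0->s3 s3-1->s5 s4-0->s1 s4-1->s0 s5-0->s6 s5-1->s7 s6-0->s3 s6-1->s7 s7-0->s6 s7-1->s7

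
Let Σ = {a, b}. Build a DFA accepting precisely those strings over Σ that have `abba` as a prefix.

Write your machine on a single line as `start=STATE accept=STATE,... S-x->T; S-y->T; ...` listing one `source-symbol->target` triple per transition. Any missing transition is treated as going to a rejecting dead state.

Walk along `abba` while the input agrees: from q0 take `a` to q1, and so on. Any deviation drops to the rejecting sink q5. Once q4 is reached the prefix is confirmed and every continuation is accepted.
With 6 states:
        a   b  
>  q0   q1  q5 
   q1   q5  q2 
   q2   q5  q3 
   q3   q4  q5 
 * q4   q4  q4 
   q5   q5  q5 
(> = start, * = accepting)

start=q0; accept=q4; q0-a->q1; q0-b->q5; q1-a->q5; q1-b->q2; q2-a->q5; q2-b->q3; q3-a->q4; q3-b->q5; q4-a->q4; q4-b->q4; q5-a->q5; q5-b->q5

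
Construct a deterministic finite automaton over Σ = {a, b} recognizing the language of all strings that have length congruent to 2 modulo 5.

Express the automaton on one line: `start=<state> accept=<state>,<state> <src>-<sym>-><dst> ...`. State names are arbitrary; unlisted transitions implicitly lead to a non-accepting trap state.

start=q0 accept=q2 q0-a->q1 q0-b->q1 q1-a->q2 q1-b->q2 q2-a->q3 q2-b->q3 q3-a->q4 q3-b->q4 q4-a->q0 q4-b->q0

Count input length modulo 5: every symbol advances one step around the cycle q0 → q1 → q2 → q3 → q4 → q0. Accept at q2.
5 states suffice.
        a   b  
>  q0   q1  q1 
   q1   q2  q2 
 * q2   q3  q3 
   q3   q4  q4 
   q4   q0  q0 
(> = start, * = accepting)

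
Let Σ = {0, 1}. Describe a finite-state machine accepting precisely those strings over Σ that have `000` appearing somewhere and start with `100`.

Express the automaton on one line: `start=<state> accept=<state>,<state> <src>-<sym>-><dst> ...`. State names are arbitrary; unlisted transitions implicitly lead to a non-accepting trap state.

start=q0 accept=q5 q0-0->q1 q0-1->q2 q1-0->q1 q1-1->q1 q2-0->q3 q2-1->q1 q3-0->q4 q3-1->q1 q4-0->q5 q4-1->q6 q5-0->q5 q5-1->q5 q6-0->q7 q6-1->q6 q7-0->q4 q7-1->q6

Handle the two conditions separately and then intersect. One (4 states) tracks whether and how much of `000` has been seen; the other (5 states) tracks whether the input so far still matches the prefix `100`. Each combined state is a pair, one component from each; accept when both components accept. After merging equivalent states the machine shrinks.
An 8-state machine:
        0   1  
>  q0   q1  q2 
   q1   q1  q1 
   q2   q3  q1 
   q3   q4  q1 
   q4   q5  q6 
 * q5   q5  q5 
   q6   q7  q6 
   q7   q4  q6 
(> = start, * = accepting)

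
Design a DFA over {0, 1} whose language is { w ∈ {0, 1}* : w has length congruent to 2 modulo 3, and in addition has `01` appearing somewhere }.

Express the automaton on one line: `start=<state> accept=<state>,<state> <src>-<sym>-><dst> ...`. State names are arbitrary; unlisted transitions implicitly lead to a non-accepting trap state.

Build one automaton per condition and run them in lockstep. One (3 states) tracks the input length modulo 3; the other (3 states) tracks whether and how much of `01` has been seen. Each combined state is a pair, one component from each; accept when both components accept.
9 states suffice.
        0   1  
>  s0   s1  s2 
   s1   s3  s4 
   s2   s3  s5 
   s3   s6  s7 
 * s4   s7  s7 
   s5   s6  s0 
   s6   s1  s8 
   s7   s8  s8 
   s8   s4  s4 
(> = start, * = accepting)

start=s0 accept=s4 s0-0->s1 s0-1->s2 s1-0->s3 s1-1->s4 s2-0->s3 s2-1->s5 s3-0->s6 s3-1->s7 s4-0->s7 s4-1->s7 s5-0->s6 s5-1->s0 s6-0->s1 s6-1->s8 s7-0->s8 s7-1->s8 s8-0->s4 s8-1->s4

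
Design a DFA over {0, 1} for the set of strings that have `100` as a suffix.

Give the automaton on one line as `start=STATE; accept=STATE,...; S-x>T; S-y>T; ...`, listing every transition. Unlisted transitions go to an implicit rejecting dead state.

start=q0; accept=q3; q0-0>q0; q0-1>q1; q1-0>q2; q1-1>q1; q2-0>q3; q2-1>q1; q3-0>q0; q3-1>q1

Remember how much of `100` the current input suffix matches. State q0 means no match yet; q1 means the last symbol is `1`; q2 means the last 2 symbols are `10`; q3 means the last 3 symbols are `100`. Only q3 accepts. On a mismatch, fall back to the longest proper suffix that is still a prefix of `100`.
With 4 states:
        0   1  
>  q0   q0  q1 
   q1   q2  q1 
   q2   q3  q1 
 * q3   q0  q1 
(> = start, * = accepting)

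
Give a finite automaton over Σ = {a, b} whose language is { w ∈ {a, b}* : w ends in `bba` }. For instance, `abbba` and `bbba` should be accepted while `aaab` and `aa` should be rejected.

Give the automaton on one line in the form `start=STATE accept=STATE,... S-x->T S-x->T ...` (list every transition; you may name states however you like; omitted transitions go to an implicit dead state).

Remember how much of `bba` the current input suffix matches. State S0 means no match yet; S1 means the last symbol is `b`; S2 means the last 2 symbols are `bb`; S3 means the last 3 symbols are `bba`. Only S3 accepts. On a mismatch, fall back to the longest proper suffix that is still a prefix of `bba`.
With 4 states:
        a   b  
>  S0   S0  S1 
   S1   S0  S2 
   S2   S3  S2 
 * S3   S0  S1 
(> = start, * = accepting)

start=S0 accept=S3 S0-a->S0 S0-b->S1 S1-a->S0 S1-b->S2 S2-a->S3 S2-b->S2 S3-a->S0 S3-b->S1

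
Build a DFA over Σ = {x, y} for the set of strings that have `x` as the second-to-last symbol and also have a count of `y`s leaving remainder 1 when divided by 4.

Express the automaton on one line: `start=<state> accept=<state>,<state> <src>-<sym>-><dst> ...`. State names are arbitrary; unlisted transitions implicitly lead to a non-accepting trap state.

Handle the two conditions separately and then intersect. The first has 7 states tracking the last 2 symbols read; the second has 4 states tracking the count of `y`s modulo 4. A product state is a pair (one from each), accepting exactly when both do. Equivalent product states are then merged.
With 8 states:
        x   y  
>  q0   q1  q2 
   q1   q1  q3 
   q2   q4  q5 
 * q3   q4  q5 
   q4   q6  q5 
   q5   q5  q7 
 * q6   q6  q5 
   q7   q7  q0 
(> = start, * = accepting)

start=q0 accept=q3,q6 q0-x->q1 q0-y->q2 q1-x->q1 q1-y->q3 q2-x->q4 q2-y->q5 q3-x->q4 q3-y->q5 q4-x->q6 q4-y->q5 q5-x->q5 q5-y->q7 q6-x->q6 q6-y->q5 q7-x->q7 q7-y->q0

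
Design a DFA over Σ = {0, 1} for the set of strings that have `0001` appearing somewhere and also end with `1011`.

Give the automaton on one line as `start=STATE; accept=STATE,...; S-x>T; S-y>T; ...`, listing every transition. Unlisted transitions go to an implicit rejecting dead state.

start=A; accept=M; A-0>B; A-1>C; B-0>D; B-1>C; C-0>E; C-1>C; D-0>F; D-1>C; E-0>D; E-1>G; F-0>F; F-1>H; G-0>E; G-1>I; H-0>J; H-1>H; I-0>E; I-1>C; J-0>K; J-1>L; K-0>K; K-1>H; L-0>J; L-1>M; M-0>J; M-1>H

Run two small machines in parallel and take their product. The first has 5 states tracking whether and how much of `0001` has been seen; the second has 5 states tracking how much of the suffix `1011` has currently been matched. A product state is a pair (one from each), accepting exactly when both do.
A 13-state machine:
       0  1 
>  A   B  C 
   B   D  C 
   C   E  C 
   D   F  C 
   E   D  G 
   F   F  H 
   G   E  I 
   H   J  H 
   I   E  C 
   J   K  L 
   K   K  H 
   L   J  M 
 * M   J  H 
(> = start, * = accepting)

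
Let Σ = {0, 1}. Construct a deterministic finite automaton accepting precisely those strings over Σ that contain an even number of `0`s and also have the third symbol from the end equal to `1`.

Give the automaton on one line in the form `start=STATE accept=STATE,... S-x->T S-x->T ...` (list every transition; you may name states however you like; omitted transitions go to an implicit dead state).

start=q0 accept=q11,q14,q20,q21 q0-0->q1 q0-1->q2 q1-0->q3 q1-1->q4 q2-0->q5 q2-1->q6 q3-0->q7 q3-1->q8 q4-0->q9 q4-1->q10 q5-0->q11 q5-1->q12 q6-0->q13 q6-1->q14 q7-0->q15 q7-1->q16 q8-0->q17 q8-1->q18 q9-0->q19 q9-1->q20 q10-0->q21 q10-1->q22 q11-0->q7 q11-1->q8 q12-0->q9 q12-1->q10 q13-0->q11 q13-1->q12 q14-0->q13 q14-1->q14 q15-0->q7 q15-1->q8 q16-0->q9 q16-1->q10 q17-0->q11 q17-1->q12 q18-0->q13 q18-1->q14 q19-0->q15 q19-1->q16 q20-0->q17 q20-1->q18 q21-0->q19 q21-1->q20 q22-0->q21 q22-1->q22

Run two small machines in parallel and take their product. The first has 2 states tracking the count of `0`s modulo 2; the second has 15 states tracking the last 3 symbols read. A product state is a pair (one from each), accepting exactly when both do.
23 states suffice.
          0    1  
>  q0     q1   q2 
   q1     q3   q4 
   q2     q5   q6 
   q3     q7   q8 
   q4     q9  q10 
   q5    q11  q12 
   q6    q13  q14 
   q7    q15  q16 
   q8    q17  q18 
   q9    q19  q20 
   q10   q21  q22 
 * q11    q7   q8 
   q12    q9  q10 
   q13   q11  q12 
 * q14   q13  q14 
   q15    q7   q8 
   q16    q9  q10 
   q17   q11  q12 
   q18   q13  q14 
   q19   q15  q16 
 * q20   q17  q18 
 * q21   q19  q20 
   q22   q21  q22 
(> = start, * = accepting)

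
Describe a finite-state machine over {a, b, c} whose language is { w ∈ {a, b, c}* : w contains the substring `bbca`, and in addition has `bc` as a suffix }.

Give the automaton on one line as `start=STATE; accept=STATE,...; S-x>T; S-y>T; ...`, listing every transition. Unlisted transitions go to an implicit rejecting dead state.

Build one automaton per condition and run them in lockstep. The first has 5 states tracking whether and how much of `bbca` has been seen; the second has 3 states tracking how much of the suffix `bc` has currently been matched. A product state is a pair (one from each), accepting exactly when both do. Minimizing collapses redundant product states.
7 states suffice.
        a   b   c  
>  s0   s0  s1  s0 
   s1   s0  s2  s0 
   s2   s0  s2  s3 
   s3   s4  s1  s0 
   s4   s4  s5  s4 
   s5   s4  s5  s6 
 * s6   s4  s5  s4 
(> = start, * = accepting)

start=s0; accept=s6; s0-a>s0; s0-b>s1; s0-c>s0; s1-a>s0; s1-b>s2; s1-c>s0; s2-a>s0; s2-b>s2; s2-c>s3; s3-a>s4; s3-b>s1; s3-c>s0; s4-a>s4; s4-b>s5; s4-c>s4; s5-a>s4; s5-b>s5; s5-c>s6; s6-a>s4; s6-b>s5; s6-c>s4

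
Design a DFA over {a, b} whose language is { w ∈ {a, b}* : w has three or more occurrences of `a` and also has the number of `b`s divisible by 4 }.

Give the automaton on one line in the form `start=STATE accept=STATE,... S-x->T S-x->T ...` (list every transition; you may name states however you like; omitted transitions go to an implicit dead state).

start=S0 accept=S6 S0-a->S1 S0-b->S2 S1-a->S3 S1-b->S4 S2-a->S4 S2-b->S5 S3-a->S6 S3-b->S7 S4-a->S7 S4-b->S8 S5-a->S8 S5-b->S9 S6-a->S6 S6-b->S10 S7-a->S10 S7-b->S11 S8-a->S11 S8-b->S12 S9-a->S12 S9-b->S0 S10-a->S10 S10-b->S13 S11-a->S13 S11-b->S14 S12-a->S14 S12-b->S1 S13-a->S13 S13-b->S15 S14-a->S15 S14-b->S3 S15-a->S15 S15-b->S6

Run two small machines in parallel and take their product. One (5 states) tracks the count of `a`s, saturating at 4; the other (4 states) tracks the count of `b`s modulo 4. Each combined state is a pair, one component from each; accept when both components accept. Equivalent product states are then merged.
A 16-state machine:
          a    b  
>  S0     S1   S2 
   S1     S3   S4 
   S2     S4   S5 
   S3     S6   S7 
   S4     S7   S8 
   S5     S8   S9 
 * S6     S6  S10 
   S7    S10  S11 
   S8    S11  S12 
   S9    S12   S0 
   S10   S10  S13 
   S11   S13  S14 
   S12   S14   S1 
   S13   S13  S15 
   S14   S15   S3 
   S15   S15   S6 
(> = start, * = accepting)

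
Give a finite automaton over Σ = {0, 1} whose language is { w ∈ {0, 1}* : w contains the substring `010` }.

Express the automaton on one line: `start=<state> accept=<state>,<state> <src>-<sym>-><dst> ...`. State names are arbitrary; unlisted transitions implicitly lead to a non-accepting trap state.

start=q0 accept=q3 q0-0->q1 q0-1->q0 q1-0->q1 q1-1->q2 q2-0->q3 q2-1->q0 q3-0->q3 q3-1->q3

Track how much of `010` has been matched so far: state q0 is no progress, q3 is the absorbing accept state reached once `010` has occurred. Intermediate states record partial matches; on a mismatch, fall back to the longest reusable overlap.
A 4-state machine:
        0   1  
>  q0   q1  q0 
   q1   q1  q2 
   q2   q3  q0 
 * q3   q3  q3 
(> = start, * = accepting)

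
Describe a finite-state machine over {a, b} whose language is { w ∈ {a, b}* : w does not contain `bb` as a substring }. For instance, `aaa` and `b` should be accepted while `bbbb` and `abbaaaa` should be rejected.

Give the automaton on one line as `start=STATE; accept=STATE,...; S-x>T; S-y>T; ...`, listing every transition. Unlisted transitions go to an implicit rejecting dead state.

start=q0; accept=q0,q1; q0-a>q0; q0-b>q1; q1-a>q0; q1-b>q2; q2-a>q2; q2-b>q2

This is the complement of 'contains `bb`'. Use the same substring-matching states — q0 through q2 holding how much of `bb` has just been matched — but flip the accepting set: everything except the trap q2 accepts.
3 states suffice.
        a   b  
>* q0   q0  q1 
 * q1   q0  q2 
   q2   q2  q2 
(> = start, * = accepting)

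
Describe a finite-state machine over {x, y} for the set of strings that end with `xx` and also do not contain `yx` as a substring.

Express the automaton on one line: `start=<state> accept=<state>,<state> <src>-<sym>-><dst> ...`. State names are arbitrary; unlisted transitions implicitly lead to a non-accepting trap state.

start=q0 accept=q3 q0-x->q1 q0-y->q2 q1-x->q3 q1-y->q2 q2-x->q2 q2-y->q2 q3-x->q3 q3-y->q2

Handle the two conditions separately and then intersect. The first has 3 states tracking how much of the suffix `xx` has currently been matched; the second has 3 states tracking partial matches of the forbidden pattern `yx`. A product state is a pair (one from each), accepting exactly when both do. Equivalent product states are then merged.
With 4 states:
        x   y  
>  q0   q1  q2 
   q1   q3  q2 
   q2   q2  q2 
 * q3   q3  q2 
(> = start, * = accepting)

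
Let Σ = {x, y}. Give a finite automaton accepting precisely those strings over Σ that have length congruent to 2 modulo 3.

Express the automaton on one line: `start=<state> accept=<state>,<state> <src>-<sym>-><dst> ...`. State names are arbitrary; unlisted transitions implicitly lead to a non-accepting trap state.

Count input length modulo 3: every symbol advances one step around the cycle A → B → C → A. Accept at C.
3 states suffice.
       x  y 
>  A   B  B 
   B   C  C 
 * C   A  A 
(> = start, * = accepting)

start=A accept=C A-x->B A-y->B B-x->C B-y->C C-x->A C-y->A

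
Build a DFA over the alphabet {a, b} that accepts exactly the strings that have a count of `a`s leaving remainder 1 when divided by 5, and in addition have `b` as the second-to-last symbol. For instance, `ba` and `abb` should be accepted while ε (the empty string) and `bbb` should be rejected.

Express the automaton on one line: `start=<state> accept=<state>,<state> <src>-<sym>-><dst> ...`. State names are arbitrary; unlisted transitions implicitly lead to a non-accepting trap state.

Handle the two conditions separately and then intersect. The first has 5 states tracking the count of `a`s modulo 5; the second has 7 states tracking the last 2 symbols read. A product state is a pair (one from each), accepting exactly when both do. Minimizing collapses redundant product states.
        a   b  
>  s0   s1  s2 
   s1   s3  s4 
   s2   s5  s2 
   s3   s6  s3 
   s4   s3  s7 
 * s5   s3  s4 
   s6   s8  s6 
 * s7   s3  s7 
   s8   s0  s8 
(> = start, * = accepting)

start=s0 accept=s5,s7 s0-a->s1 s0-b->s2 s1-a->s3 s1-b->s4 s2-a->s5 s2-b->s2 s3-a->s6 s3-b->s3 s4-a->s3 s4-b->s7 s5-a->s3 s5-b->s4 s6-a->s8 s6-b->s6 s7-a->s3 s7-b->s7 s8-a->s0 s8-b->s8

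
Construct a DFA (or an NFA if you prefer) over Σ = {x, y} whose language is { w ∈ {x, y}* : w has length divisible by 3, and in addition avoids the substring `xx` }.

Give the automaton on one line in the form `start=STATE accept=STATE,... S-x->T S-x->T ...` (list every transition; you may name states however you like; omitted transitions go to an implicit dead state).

start=q0 accept=q0,q7 q0-x->q1 q0-y->q2 q1-x->q3 q1-y->q4 q2-x->q5 q2-y->q4 q3-x->q6 q3-y->q6 q4-x->q7 q4-y->q0 q5-x->q6 q5-y->q0 q6-x->q8 q6-y->q8 q7-x->q8 q7-y->q2 q8-x->q3 q8-y->q3

Run two small machines in parallel and take their product. The first has 3 states tracking the input length modulo 3; the second has 3 states tracking partial matches of the forbidden pattern `xx`. A product state is a pair (one from each), accepting exactly when both do.
A 9-state machine:
        x   y  
>* q0   q1  q2 
   q1   q3  q4 
   q2   q5  q4 
   q3   q6  q6 
   q4   q7  q0 
   q5   q6  q0 
   q6   q8  q8 
 * q7   q8  q2 
   q8   q3  q3 
(> = start, * = accepting)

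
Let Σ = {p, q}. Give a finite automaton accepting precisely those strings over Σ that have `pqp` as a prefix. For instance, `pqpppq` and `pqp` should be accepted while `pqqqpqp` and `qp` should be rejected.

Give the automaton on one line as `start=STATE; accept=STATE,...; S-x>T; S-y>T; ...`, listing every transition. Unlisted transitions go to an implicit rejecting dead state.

start=A; accept=D; A-p>B; A-q>E; B-p>E; B-q>C; C-p>D; C-q>E; D-p>D; D-q>D; E-p>E; E-q>E

Walk along `pqp` while the input agrees: from A take `p` to B, and so on. Any deviation drops to the rejecting sink E. Once D is reached the prefix is confirmed and every continuation is accepted.
A 5-state machine:
       p  q 
>  A   B  E 
   B   E  C 
   C   D  E 
 * D   D  D 
   E   E  E 
(> = start, * = accepting)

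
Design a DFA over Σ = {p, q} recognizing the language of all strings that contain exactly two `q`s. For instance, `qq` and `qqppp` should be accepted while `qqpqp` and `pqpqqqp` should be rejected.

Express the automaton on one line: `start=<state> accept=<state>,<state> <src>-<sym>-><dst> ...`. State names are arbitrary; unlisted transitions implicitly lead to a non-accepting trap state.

Count `q`s, saturating at 3: states s0 through s2 mean 0 through 2 `q`s seen; s3 means more than 2. Each `q` increments (capped at s3); other symbols loop. Accept from {s2}.
        p   q  
>  s0   s0  s1 
   s1   s1  s2 
 * s2   s2  s3 
   s3   s3  s3 
(> = start, * = accepting)

start=s0 accept=s2 s0-p->s0 s0-q->s1 s1-p->s1 s1-q->s2 s2-p->s2 s2-q->s3 s3-p->s3 s3-q->s3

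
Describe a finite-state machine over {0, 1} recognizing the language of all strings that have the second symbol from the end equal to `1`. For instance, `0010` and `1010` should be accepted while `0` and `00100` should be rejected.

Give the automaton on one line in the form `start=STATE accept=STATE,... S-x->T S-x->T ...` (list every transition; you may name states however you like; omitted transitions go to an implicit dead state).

start=q0 accept=q5,q6 q0-0->q1 q0-1->q2 q1-0->q3 q1-1->q4 q2-0->q5 q2-1->q6 q3-0->q3 q3-1->q4 q4-0->q5 q4-1->q6 q5-0->q3 q5-1->q4 q6-0->q5 q6-1->q6

A DFA must remember the last 2 symbols (since which symbol is second-to-last isn't known until the input ends). Use one state per possible window of the last ≤2 symbols; accept from those whose window starts with `1`.
7 states suffice.
        0   1  
>  q0   q1  q2 
   q1   q3  q4 
   q2   q5  q6 
   q3   q3  q4 
   q4   q5  q6 
 * q5   q3  q4 
 * q6   q5  q6 
(> = start, * = accepting)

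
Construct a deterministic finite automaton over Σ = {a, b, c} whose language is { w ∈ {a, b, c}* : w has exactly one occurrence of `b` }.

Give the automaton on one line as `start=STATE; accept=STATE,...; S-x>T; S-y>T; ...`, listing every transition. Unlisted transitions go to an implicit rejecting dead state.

start=s0; accept=s1; s0-a>s0; s0-b>s1; s0-c>s0; s1-a>s1; s1-b>s2; s1-c>s1; s2-a>s2; s2-b>s2; s2-c>s2

Count `b`s, saturating at 2: state s0 means no `b` yet, s1 means one `b` seen, s2 means more than one. Each `b` increments (capped at s2); other symbols loop. Accept from {s1}.
With 3 states:
        a   b   c  
>  s0   s0  s1  s0 
 * s1   s1  s2  s1 
   s2   s2  s2  s2 
(> = start, * = accepting)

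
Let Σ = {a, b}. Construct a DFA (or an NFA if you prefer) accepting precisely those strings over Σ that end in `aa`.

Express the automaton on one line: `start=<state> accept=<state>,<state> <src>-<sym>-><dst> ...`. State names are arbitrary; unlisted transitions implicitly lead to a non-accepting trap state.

start=S0 accept=S2 S0-a->S1 S0-b->S0 S1-a->S2 S1-b->S0 S2-a->S2 S2-b->S0

Let each state record the length of the longest suffix of the input read so far that is also a prefix of `aa`. S1 means the last symbol is `a`; S2 means the last 2 symbols are `aa`. Accept only at S2, where the string currently ends in `aa`.
With 3 states:
        a   b  
>  S0   S1  S0 
   S1   S2  S0 
 * S2   S2  S0 
(> = start, * = accepting)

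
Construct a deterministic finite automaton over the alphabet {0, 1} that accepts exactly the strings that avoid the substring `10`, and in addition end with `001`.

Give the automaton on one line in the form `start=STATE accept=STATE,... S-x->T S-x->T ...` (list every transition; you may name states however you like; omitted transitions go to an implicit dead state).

start=q0 accept=q5 q0-0->q1 q0-1->q2 q1-0->q3 q1-1->q2 q2-0->q4 q2-1->q2 q3-0->q3 q3-1->q5 q4-0->q6 q4-1->q7 q5-0->q4 q5-1->q2 q6-0->q6 q6-1->q8 q7-0->q4 q7-1->q7 q8-0->q4 q8-1->q7

Run two small machines in parallel and take their product. The first has 3 states tracking partial matches of the forbidden pattern `10`; the second has 4 states tracking how much of the suffix `001` has currently been matched. A product state is a pair (one from each), accepting exactly when both do.
With 9 states:
        0   1  
>  q0   q1  q2 
   q1   q3  q2 
   q2   q4  q2 
   q3   q3  q5 
   q4   q6  q7 
 * q5   q4  q2 
   q6   q6  q8 
   q7   q4  q7 
   q8   q4  q7 
(> = start, * = accepting)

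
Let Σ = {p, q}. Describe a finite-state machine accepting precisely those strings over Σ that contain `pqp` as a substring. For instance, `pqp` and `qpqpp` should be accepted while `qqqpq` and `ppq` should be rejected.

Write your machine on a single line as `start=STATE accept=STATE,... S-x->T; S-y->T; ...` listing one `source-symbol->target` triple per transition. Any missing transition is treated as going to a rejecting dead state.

start=A; accept=D; A-p->B; A-q->A; B-p->B; B-q->C; C-p->D; C-q->A; D-p->D; D-q->D

Track how much of `pqp` has been matched so far: state A is no progress, D is the absorbing accept state reached once `pqp` has occurred. Intermediate states record partial matches; on a mismatch, fall back to the longest reusable overlap.
A 4-state machine:
       p  q 
>  A   B  A 
   B   B  C 
   C   D  A 
 * D   D  D 
(> = start, * = accepting)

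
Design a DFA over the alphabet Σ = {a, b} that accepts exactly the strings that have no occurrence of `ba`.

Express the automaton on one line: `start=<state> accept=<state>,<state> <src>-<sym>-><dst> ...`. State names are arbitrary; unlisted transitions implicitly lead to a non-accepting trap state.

Track partial matches of the forbidden pattern `ba`. State q2 is a dead state reached once `ba` has occurred; every other state accepts. q0 means no part of `ba` is currently matched.
3 states suffice.
        a   b  
>* q0   q0  q1 
 * q1   q2  q1 
   q2   q2  q2 
(> = start, * = accepting)

start=q0 accept=q0,q1 q0-a->q0 q0-b->q1 q1-a->q2 q1-b->q1 q2-a->q2 q2-b->q2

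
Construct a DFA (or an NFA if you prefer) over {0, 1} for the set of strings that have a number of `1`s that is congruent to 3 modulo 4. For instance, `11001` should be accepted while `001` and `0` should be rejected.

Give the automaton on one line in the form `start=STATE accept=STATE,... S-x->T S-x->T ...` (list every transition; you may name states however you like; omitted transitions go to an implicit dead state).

The only thing that matters is how many `1`s have appeared, reduced mod 4. Use one state per residue: q0 for 0, …, q3 for 3. Reading `1` moves to the next residue; anything else stays put. q3 is accepting.
With 4 states:
        0   1  
>  q0   q0  q1 
   q1   q1  q2 
   q2   q2  q3 
 * q3   q3  q0 
(> = start, * = accepting)

start=q0 accept=q3 q0-0->q0 q0-1->q1 q1-0->q1 q1-1->q2 q2-0->q2 q2-1->q3 q3-0->q3 q3-1->q0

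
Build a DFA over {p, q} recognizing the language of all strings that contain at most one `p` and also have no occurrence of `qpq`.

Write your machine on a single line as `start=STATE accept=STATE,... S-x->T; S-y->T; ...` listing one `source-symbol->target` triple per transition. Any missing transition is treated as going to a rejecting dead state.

start=S0; accept=S0,S1,S2,S4; S0-p->S1; S0-q->S2; S1-p->S3; S1-q->S1; S2-p->S4; S2-q->S2; S3-p->S3; S3-q->S3; S4-p->S3; S4-q->S3

Handle the two conditions separately and then intersect. One (3 states) tracks the count of `p`s, saturating at 2; the other (4 states) tracks partial matches of the forbidden pattern `qpq`. Each combined state is a pair, one component from each; accept when both components accept. After merging equivalent states the machine shrinks.
        p   q  
>* S0   S1  S2 
 * S1   S3  S1 
 * S2   S4  S2 
   S3   S3  S3 
 * S4   S3  S3 
(> = start, * = accepting)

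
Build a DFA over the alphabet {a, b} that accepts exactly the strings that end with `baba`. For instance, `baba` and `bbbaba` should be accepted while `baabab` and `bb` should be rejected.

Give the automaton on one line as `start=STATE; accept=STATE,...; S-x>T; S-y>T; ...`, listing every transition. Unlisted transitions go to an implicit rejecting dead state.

start=s0; accept=s4; s0-a>s0; s0-b>s1; s1-a>s2; s1-b>s1; s2-a>s0; s2-b>s3; s3-a>s4; s3-b>s1; s4-a>s0; s4-b>s3

Remember how much of `baba` the current input suffix matches. State s0 means no match yet; s1 means the last symbol is `b`; s2 means the last 2 symbols are `ba`; s3 means the last 3 symbols are `bab`; s4 means the last 4 symbols are `baba`. Only s4 accepts. On a mismatch, fall back to the longest proper suffix that is still a prefix of `baba`.
A 5-state machine:
        a   b  
>  s0   s0  s1 
   s1   s2  s1 
   s2   s0  s3 
   s3   s4  s1 
 * s4   s0  s3 
(> = start, * = accepting)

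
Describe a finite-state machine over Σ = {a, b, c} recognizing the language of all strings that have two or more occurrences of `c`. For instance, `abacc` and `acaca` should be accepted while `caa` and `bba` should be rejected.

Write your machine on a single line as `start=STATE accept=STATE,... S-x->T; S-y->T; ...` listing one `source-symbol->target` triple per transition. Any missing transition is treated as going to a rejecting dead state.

start=q0; accept=q2,q3; q0-a->q0; q0-b->q0; q0-c->q1; q1-a->q1; q1-b->q1; q1-c->q2; q2-a->q2; q2-b->q2; q2-c->q3; q3-a->q3; q3-b->q3; q3-c->q3

Count `c`s, saturating at 3: states q0 through q2 mean 0 through 2 `c`s seen; q3 means more than 2. Each `c` increments (capped at q3); other symbols loop. Accept from {q2, q3}.
With 4 states:
        a   b   c  
>  q0   q0  q0  q1 
   q1   q1  q1  q2 
 * q2   q2  q2  q3 
 * q3   q3  q3  q3 
(> = start, * = accepting)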